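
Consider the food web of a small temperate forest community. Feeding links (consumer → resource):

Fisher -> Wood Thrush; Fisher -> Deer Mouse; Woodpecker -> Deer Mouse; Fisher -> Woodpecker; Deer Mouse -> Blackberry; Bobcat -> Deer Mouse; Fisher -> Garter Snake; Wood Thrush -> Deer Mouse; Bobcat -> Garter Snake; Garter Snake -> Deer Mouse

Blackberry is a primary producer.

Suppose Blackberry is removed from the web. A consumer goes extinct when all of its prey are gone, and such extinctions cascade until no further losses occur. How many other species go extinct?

Remove Blackberry.
Round 1: Deer Mouse (all prey gone) → extinct.
Round 2: Garter Snake (all prey gone), Woodpecker (all prey gone), Wood Thrush (all prey gone) → extinct.
Round 3: Bobcat (all prey gone), Fisher (all prey gone) → extinct.
No further losses. Total secondary extinctions: 6.

6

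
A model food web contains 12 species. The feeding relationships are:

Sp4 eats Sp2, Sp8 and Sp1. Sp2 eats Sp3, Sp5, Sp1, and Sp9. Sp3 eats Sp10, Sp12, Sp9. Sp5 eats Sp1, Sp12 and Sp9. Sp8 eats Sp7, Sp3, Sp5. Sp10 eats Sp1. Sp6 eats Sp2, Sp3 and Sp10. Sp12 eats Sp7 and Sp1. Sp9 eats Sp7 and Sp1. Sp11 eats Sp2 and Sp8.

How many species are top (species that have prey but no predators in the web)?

3

Top species (has prey, but nothing eats it): Sp11, Sp6, Sp4.
Count: 3.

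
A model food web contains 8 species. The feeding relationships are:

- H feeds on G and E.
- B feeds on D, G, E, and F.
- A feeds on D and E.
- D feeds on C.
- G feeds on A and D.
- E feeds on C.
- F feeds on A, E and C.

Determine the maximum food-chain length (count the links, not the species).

4 links

One longest chain: C → D → A → G → B.
It has 5 species and 4 links.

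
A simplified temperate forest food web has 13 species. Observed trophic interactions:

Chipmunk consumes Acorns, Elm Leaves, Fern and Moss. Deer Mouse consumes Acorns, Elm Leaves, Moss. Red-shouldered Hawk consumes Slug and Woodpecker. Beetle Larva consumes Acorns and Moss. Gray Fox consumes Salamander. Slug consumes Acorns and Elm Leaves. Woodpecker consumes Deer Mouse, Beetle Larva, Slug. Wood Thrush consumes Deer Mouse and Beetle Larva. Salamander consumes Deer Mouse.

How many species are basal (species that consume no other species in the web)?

Basal species (no prey listed): Fern, Elm Leaves, Moss, Acorns.
Count: 4.

4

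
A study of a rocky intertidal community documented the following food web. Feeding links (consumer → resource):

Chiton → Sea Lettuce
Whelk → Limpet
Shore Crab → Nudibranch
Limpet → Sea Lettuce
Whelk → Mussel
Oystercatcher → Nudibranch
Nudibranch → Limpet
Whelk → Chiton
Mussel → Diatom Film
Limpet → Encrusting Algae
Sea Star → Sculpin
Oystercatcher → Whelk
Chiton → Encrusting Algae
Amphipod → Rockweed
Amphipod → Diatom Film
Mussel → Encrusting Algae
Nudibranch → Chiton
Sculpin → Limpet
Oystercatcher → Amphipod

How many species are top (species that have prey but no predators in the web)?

3

Top species (has prey, but nothing eats it): Sea Star, Shore Crab, Oystercatcher.
Count: 3.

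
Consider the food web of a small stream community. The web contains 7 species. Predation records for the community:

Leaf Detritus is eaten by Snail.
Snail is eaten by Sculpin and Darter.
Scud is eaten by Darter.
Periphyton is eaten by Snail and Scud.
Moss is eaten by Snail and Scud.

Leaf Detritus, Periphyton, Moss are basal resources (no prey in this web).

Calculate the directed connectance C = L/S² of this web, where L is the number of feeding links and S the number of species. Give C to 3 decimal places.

The web has S = 7 species and L = 8 feeding links.
C = L / S² = 8 / 49 = 0.1633 ≈ 0.163.

C = 0.163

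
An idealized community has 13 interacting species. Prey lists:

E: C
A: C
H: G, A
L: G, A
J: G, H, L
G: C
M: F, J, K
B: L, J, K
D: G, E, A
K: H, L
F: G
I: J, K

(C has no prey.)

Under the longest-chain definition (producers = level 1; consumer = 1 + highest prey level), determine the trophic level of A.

C is a producer → level 1.
A eats C → level 2.

Trophic level 2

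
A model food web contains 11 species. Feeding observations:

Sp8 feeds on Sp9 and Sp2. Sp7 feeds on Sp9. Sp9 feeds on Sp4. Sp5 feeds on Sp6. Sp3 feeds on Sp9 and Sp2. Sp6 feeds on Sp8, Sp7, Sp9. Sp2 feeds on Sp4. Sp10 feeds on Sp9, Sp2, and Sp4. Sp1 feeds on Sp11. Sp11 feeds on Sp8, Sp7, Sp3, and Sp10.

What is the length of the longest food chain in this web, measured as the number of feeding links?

One longest chain: Sp4 → Sp9 → Sp8 → Sp11 → Sp1.
It has 5 species and 4 links.

4 links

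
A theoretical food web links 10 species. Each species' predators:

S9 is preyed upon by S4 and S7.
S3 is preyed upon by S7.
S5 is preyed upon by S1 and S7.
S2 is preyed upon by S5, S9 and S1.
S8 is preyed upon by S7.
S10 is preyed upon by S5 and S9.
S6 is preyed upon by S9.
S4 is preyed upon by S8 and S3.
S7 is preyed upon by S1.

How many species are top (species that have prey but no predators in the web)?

Top species (has prey, but nothing eats it): S1.
Count: 1.

1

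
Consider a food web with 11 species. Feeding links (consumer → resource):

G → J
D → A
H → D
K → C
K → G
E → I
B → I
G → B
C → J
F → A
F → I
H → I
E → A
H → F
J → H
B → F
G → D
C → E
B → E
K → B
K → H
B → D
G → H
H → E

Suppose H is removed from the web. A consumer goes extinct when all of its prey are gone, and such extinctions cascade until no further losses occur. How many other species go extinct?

1

Remove H.
Round 1: J (all prey gone) → extinct.
No further losses. Total secondary extinctions: 1.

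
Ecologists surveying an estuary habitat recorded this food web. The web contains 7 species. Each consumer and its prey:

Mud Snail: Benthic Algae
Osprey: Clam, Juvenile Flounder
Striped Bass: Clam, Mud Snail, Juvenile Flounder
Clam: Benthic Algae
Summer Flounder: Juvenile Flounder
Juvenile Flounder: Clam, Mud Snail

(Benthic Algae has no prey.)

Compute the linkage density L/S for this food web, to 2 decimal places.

L/S = 1.43

There are L = 10 links among S = 7 species.
L/S = 10/7 = 1.4286 ≈ 1.43.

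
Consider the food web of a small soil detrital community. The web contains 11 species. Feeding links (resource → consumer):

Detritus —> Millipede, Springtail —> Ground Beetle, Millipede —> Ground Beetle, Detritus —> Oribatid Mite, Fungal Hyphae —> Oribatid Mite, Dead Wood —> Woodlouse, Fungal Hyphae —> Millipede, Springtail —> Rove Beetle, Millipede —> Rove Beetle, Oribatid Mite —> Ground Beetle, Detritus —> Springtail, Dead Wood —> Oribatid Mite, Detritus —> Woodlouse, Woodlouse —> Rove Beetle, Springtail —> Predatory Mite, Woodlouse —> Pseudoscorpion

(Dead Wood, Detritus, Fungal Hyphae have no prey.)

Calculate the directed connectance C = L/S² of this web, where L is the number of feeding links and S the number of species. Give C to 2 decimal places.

C = 0.13

The web has S = 11 species and L = 16 feeding links.
C = L / S² = 16 / 121 = 0.1322 ≈ 0.13.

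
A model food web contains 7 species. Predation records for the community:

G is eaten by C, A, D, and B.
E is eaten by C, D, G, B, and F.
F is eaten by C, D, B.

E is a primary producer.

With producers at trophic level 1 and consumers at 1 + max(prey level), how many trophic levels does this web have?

3

Producers (level 1): E.
E → F → C gives C level 3.
No species has a prey at level 3, so no species reaches level 4.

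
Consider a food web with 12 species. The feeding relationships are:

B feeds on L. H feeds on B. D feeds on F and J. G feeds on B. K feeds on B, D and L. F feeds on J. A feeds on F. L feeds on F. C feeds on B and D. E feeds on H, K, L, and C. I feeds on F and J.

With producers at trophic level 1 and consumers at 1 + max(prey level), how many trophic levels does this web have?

6

Producers (level 1): J.
J → F → L → B → H → E gives E level 6.
No species has a prey at level 6, so no species reaches level 7.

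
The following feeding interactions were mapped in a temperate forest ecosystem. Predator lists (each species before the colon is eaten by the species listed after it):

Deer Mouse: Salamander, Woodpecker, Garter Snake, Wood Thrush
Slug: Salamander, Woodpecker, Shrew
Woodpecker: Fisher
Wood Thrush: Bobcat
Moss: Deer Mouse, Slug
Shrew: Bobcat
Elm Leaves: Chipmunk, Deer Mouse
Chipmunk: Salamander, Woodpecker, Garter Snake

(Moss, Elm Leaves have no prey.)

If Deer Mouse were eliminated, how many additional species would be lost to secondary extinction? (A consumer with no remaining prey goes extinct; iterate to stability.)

1

Remove Deer Mouse.
Round 1: Wood Thrush (all prey gone) → extinct.
No further losses. Total secondary extinctions: 1.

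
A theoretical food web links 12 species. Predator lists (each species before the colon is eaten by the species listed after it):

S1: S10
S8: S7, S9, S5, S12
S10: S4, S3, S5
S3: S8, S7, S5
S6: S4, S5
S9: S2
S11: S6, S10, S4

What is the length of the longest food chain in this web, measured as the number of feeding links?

One longest chain: S1 → S10 → S3 → S8 → S9 → S2.
It has 6 species and 5 links.

5 links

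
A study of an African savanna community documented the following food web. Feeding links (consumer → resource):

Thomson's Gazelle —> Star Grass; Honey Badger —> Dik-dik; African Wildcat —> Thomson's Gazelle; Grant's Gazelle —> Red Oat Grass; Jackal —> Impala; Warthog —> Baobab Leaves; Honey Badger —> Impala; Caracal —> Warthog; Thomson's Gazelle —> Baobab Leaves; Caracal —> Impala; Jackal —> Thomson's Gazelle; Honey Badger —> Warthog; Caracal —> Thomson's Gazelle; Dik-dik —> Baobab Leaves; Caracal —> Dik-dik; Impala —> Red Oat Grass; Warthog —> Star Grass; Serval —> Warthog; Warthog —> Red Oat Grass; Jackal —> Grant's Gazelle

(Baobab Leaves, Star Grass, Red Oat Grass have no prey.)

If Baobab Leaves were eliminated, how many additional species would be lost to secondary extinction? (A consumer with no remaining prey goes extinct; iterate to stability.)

1

Remove Baobab Leaves.
Round 1: Dik-dik (all prey gone) → extinct.
No further losses. Total secondary extinctions: 1.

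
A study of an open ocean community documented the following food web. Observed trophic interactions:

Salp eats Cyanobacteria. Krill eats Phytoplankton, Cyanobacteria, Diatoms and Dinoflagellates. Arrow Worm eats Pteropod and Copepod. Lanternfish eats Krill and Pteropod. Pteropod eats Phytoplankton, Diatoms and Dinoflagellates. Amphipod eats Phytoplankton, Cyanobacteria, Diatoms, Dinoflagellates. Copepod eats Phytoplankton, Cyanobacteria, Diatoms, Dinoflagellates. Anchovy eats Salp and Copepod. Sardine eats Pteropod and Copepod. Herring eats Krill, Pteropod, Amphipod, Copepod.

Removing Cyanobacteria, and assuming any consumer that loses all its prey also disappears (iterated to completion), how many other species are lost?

Remove Cyanobacteria.
Round 1: Salp (all prey gone) → extinct.
No further losses. Total secondary extinctions: 1.

1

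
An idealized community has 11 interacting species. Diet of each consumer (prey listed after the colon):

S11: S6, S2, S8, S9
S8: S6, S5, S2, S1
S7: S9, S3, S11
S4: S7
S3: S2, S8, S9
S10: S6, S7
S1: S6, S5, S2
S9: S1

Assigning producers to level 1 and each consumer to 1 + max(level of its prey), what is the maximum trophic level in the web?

Producers (level 1): S6, S5, S2.
S6 → S1 → S8 → S3 → S7 → S10 gives S10 level 6.
No species has a prey at level 6, so no species reaches level 7.

6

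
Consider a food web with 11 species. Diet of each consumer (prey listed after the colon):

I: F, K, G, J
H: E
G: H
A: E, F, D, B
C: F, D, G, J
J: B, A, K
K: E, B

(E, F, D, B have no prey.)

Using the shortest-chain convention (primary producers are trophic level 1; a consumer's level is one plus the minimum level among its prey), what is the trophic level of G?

E is a producer → level 1.
H eats E → level 2.
G eats H → level 3.
No prey of G is below level 2, so 3 is the minimum.

Trophic level 3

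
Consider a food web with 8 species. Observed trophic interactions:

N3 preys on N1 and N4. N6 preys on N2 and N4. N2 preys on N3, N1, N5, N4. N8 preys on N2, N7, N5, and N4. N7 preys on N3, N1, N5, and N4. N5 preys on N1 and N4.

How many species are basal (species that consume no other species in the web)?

Basal species (no prey listed): N1, N4.
Count: 2.

2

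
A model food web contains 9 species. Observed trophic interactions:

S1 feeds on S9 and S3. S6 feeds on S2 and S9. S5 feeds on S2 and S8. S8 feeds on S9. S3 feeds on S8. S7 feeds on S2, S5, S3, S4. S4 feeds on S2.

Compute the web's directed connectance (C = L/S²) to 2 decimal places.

C = 0.16

The web has S = 9 species and L = 13 feeding links.
C = L / S² = 13 / 81 = 0.1605 ≈ 0.16.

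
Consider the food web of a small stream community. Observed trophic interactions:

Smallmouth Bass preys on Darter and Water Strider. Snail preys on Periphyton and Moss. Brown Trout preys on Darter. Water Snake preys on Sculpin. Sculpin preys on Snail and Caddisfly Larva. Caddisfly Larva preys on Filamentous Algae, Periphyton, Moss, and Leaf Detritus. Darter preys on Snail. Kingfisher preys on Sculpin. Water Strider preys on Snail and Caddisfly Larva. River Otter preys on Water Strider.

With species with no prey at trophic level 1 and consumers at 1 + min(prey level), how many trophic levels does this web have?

Basal resources (level 1): Periphyton, Filamentous Algae, Moss, Leaf Detritus.
Following each consumer down to its lowest-level prey: Periphyton → Snail → Sculpin → Kingfisher (levels 1 through 4).
All prey of Kingfisher (Sculpin 3) are at level 3 or above, so Kingfisher is at level 1 + 3 = 4.
Every consumer has at least one prey at level 3 or below, so none exceeds level 4.

4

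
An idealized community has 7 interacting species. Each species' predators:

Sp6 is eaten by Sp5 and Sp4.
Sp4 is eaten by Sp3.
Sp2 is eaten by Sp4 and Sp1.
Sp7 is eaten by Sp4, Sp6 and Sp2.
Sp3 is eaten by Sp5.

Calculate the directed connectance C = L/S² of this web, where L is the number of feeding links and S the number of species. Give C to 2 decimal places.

C = 0.18

The web has S = 7 species and L = 9 feeding links.
C = L / S² = 9 / 49 = 0.1837 ≈ 0.18.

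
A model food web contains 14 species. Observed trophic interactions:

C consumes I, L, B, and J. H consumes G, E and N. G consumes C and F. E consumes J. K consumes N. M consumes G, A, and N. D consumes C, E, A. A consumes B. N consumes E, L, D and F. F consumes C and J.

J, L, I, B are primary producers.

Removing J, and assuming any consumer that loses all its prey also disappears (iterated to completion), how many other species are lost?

Remove J.
Round 1: E (all prey gone) → extinct.
No further losses. Total secondary extinctions: 1.

1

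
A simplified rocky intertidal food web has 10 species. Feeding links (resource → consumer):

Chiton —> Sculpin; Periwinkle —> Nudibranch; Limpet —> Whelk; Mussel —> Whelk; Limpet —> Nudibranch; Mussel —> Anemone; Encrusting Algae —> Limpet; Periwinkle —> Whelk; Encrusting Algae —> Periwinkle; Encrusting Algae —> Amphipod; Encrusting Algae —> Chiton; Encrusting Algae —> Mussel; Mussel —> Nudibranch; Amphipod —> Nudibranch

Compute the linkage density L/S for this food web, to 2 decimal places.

There are L = 14 links among S = 10 species.
L/S = 14/10 = 1.4000 ≈ 1.40.

L/S = 1.40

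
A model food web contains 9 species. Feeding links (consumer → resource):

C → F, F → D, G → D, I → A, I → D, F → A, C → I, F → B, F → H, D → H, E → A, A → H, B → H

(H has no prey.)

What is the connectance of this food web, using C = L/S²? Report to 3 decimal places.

C = 0.160

The web has S = 9 species and L = 13 feeding links.
C = L / S² = 13 / 81 = 0.1605 ≈ 0.160.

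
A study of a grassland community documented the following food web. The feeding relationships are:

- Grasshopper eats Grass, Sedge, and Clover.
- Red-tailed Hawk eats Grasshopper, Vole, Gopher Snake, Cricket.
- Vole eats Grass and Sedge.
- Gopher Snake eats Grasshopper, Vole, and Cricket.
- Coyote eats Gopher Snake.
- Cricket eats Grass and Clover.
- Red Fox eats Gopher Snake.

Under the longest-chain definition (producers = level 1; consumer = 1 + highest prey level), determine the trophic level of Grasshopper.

Trophic level 2

Sedge is a producer → level 1.
Grasshopper eats Sedge (level 1); other prey at levels: Clover 1, Grass 1 → level 2.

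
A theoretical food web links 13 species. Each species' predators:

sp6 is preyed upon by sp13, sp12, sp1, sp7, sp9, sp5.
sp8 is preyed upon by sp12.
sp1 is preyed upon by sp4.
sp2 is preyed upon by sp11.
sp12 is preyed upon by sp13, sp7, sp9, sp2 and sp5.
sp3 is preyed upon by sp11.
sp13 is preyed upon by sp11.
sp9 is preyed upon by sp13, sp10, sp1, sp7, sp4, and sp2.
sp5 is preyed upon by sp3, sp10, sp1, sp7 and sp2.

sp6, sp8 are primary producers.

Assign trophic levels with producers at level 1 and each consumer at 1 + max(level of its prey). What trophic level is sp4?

Trophic level 5

sp6 is a producer → level 1.
sp12 eats sp6 (level 1); other prey at levels: sp8 1 → level 2.
sp5 eats sp12 (level 2); other prey at levels: sp6 1 → level 3.
sp1 eats sp5 (level 3); other prey at levels: sp6 1, sp9 3 → level 4.
sp4 eats sp1 (level 4); other prey at levels: sp9 3 → level 5.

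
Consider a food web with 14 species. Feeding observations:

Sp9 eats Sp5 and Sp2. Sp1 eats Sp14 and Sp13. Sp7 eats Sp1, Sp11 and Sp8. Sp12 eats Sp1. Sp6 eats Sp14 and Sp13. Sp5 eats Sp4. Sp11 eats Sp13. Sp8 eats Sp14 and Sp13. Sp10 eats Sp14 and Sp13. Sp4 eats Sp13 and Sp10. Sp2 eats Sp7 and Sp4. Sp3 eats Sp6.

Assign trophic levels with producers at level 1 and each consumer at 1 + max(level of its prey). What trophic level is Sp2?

Trophic level 4

Sp13 is a producer → level 1.
Sp10 eats Sp13 (level 1); other prey at levels: Sp14 1 → level 2.
Sp4 eats Sp10 (level 2); other prey at levels: Sp13 1 → level 3.
Sp2 eats Sp4 (level 3); other prey at levels: Sp7 3 → level 4.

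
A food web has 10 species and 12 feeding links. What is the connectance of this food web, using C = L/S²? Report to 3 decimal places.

C = 0.120

The web has S = 10 species and L = 12 feeding links.
C = L / S² = 12 / 100 = 0.1200 ≈ 0.120.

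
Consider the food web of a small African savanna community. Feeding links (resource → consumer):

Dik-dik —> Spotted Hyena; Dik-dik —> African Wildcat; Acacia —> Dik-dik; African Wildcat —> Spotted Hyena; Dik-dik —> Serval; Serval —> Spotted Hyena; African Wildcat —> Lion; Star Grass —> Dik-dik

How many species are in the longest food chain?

One longest chain: Star Grass → Dik-dik → Serval → Spotted Hyena.
It has 4 species and 3 links.

4 species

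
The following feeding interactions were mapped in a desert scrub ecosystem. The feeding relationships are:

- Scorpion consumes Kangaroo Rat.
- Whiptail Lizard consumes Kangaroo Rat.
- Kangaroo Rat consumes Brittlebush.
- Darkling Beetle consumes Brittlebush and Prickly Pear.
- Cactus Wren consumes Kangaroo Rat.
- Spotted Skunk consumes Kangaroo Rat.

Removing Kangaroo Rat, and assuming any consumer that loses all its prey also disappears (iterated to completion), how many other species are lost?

Remove Kangaroo Rat.
Round 1: Whiptail Lizard (all prey gone), Cactus Wren (all prey gone), Scorpion (all prey gone), Spotted Skunk (all prey gone) → extinct.
No further losses. Total secondary extinctions: 4.

4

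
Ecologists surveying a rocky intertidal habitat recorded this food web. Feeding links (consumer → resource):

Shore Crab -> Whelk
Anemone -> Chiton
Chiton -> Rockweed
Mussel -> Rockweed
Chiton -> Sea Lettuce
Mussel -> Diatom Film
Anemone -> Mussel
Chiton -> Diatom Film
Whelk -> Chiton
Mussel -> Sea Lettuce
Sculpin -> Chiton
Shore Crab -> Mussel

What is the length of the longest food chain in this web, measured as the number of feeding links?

One longest chain: Diatom Film → Chiton → Whelk → Shore Crab.
It has 4 species and 3 links.

3 links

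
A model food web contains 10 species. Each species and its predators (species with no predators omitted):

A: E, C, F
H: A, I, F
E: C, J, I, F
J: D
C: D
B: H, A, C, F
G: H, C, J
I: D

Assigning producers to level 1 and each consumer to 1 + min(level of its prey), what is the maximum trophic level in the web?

Producers (level 1): G, B.
Following each consumer down to its lowest-level prey: G → C → D (levels 1 through 3).
All prey of D (C 2, J 2, I 3) are at level 2 or above, so D is at level 1 + 2 = 3.
Every consumer has at least one prey at level 2 or below, so none exceeds level 3.

3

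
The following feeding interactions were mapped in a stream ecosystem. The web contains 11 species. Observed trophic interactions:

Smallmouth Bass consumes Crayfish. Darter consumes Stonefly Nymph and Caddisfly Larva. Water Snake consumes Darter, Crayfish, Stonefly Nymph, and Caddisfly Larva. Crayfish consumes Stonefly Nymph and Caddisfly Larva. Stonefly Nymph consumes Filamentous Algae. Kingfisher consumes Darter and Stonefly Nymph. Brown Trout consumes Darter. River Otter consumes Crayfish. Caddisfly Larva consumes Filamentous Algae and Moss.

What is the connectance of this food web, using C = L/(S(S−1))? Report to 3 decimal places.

C = 0.145

The web has S = 11 species and L = 16 feeding links.
C = L / (S(S−1)) = 16 / 110 = 0.1455 ≈ 0.145.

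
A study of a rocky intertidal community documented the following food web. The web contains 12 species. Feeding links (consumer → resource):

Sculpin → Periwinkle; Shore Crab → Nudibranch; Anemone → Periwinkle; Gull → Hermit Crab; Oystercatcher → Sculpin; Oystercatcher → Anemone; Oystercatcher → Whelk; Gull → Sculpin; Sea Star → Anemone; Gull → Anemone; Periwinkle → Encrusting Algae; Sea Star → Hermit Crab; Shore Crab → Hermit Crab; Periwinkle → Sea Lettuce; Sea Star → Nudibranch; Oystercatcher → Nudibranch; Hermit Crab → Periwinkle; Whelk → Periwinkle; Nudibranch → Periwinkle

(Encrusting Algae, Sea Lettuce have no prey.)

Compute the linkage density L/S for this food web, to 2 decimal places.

L/S = 1.58

There are L = 19 links among S = 12 species.
L/S = 19/12 = 1.5833 ≈ 1.58.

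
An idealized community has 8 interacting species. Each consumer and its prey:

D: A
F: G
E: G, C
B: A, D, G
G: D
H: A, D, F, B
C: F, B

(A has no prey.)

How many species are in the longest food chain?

One longest chain: A → D → G → F → C → E.
It has 6 species and 5 links.

6 species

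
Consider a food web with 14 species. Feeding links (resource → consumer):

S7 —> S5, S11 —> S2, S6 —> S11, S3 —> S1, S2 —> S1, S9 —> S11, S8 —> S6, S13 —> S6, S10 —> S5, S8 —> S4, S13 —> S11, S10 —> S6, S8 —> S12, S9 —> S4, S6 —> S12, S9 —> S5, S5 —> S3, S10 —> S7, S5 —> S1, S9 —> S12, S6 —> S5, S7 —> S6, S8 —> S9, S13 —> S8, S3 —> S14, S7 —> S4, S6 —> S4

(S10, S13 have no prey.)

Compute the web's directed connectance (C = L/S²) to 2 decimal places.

The web has S = 14 species and L = 27 feeding links.
C = L / S² = 27 / 196 = 0.1378 ≈ 0.14.

C = 0.14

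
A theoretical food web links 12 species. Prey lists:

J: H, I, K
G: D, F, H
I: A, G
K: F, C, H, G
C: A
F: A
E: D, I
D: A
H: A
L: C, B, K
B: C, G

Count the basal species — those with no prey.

1

Basal species (no prey listed): A.
Count: 1.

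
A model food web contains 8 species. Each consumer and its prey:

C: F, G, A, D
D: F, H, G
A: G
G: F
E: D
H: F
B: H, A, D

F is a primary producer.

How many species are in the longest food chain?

One longest chain: F → G → A → C.
It has 4 species and 3 links.

4 species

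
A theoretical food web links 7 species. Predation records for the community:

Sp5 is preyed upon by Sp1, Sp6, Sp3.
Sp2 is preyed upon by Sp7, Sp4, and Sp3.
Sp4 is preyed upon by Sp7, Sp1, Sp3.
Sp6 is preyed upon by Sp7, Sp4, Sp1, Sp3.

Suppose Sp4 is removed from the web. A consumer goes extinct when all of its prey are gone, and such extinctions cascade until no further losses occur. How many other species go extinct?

0

Remove Sp4.
Every predator of it retains at least one other prey: Sp3 still has Sp5, Sp2, Sp6; Sp1 still has Sp5, Sp6; Sp7 still has Sp2, Sp6.
No consumer loses all prey, so no secondary extinctions occur.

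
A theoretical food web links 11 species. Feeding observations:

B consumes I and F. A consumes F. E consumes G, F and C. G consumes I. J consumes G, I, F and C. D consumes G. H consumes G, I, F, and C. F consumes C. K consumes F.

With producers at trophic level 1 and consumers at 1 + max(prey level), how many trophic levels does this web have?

3

Producers (level 1): C, I.
C → F → H gives H level 3.
No species has a prey at level 3, so no species reaches level 4.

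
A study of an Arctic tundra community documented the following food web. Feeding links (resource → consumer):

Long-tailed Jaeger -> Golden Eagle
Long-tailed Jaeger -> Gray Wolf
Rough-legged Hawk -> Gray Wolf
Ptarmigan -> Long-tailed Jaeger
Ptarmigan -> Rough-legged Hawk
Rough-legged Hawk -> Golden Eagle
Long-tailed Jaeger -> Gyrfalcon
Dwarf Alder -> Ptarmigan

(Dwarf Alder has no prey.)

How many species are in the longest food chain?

4 species

One longest chain: Dwarf Alder → Ptarmigan → Rough-legged Hawk → Golden Eagle.
It has 4 species and 3 links.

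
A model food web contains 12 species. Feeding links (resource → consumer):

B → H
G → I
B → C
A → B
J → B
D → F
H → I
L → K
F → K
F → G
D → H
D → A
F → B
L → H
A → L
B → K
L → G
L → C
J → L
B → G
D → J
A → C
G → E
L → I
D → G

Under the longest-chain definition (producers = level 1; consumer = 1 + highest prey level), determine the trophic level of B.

Trophic level 3

D is a producer → level 1.
F eats D → level 2.
B eats F (level 2); other prey at levels: J 2, A 2 → level 3.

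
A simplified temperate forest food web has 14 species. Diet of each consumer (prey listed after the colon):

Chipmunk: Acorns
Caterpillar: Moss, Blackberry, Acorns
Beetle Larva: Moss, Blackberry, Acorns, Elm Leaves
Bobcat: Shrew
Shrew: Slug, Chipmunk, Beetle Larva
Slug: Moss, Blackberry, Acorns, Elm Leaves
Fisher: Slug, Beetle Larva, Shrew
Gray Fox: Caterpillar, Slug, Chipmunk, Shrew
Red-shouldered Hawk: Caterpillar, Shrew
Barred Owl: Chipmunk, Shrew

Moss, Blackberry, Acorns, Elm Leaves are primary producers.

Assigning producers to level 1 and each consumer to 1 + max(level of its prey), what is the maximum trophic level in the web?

Producers (level 1): Moss, Blackberry, Acorns, Elm Leaves.
Moss → Slug → Shrew → Fisher gives Fisher level 4.
No species has a prey at level 4, so no species reaches level 5.

4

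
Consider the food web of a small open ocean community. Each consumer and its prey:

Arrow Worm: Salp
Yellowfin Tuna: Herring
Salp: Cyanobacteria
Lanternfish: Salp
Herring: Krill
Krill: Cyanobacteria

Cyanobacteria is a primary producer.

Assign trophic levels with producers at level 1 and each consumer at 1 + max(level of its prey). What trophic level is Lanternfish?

Cyanobacteria is a producer → level 1.
Salp eats Cyanobacteria → level 2.
Lanternfish eats Salp → level 3.

Trophic level 3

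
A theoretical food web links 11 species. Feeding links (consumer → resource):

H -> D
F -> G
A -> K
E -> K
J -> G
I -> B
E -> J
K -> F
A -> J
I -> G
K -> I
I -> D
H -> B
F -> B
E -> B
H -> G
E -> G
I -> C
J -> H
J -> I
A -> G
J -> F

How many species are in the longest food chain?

One longest chain: B → I → J → A.
It has 4 species and 3 links.

4 species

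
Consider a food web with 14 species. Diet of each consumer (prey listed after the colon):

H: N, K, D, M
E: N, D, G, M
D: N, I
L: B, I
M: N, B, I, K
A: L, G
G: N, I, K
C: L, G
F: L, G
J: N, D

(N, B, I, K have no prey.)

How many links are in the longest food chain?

2 links

One longest chain: B → L → A.
It has 3 species and 2 links.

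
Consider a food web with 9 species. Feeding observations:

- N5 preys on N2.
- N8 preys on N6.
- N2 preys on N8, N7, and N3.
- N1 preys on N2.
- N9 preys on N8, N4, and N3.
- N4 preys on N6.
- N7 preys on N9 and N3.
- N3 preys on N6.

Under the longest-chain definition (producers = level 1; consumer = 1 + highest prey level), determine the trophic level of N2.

N6 is a producer → level 1.
N8 eats N6 → level 2.
N9 eats N8 (level 2); other prey at levels: N4 2, N3 2 → level 3.
N7 eats N9 (level 3); other prey at levels: N3 2 → level 4.
N2 eats N7 (level 4); other prey at levels: N8 2, N3 2 → level 5.

Trophic level 5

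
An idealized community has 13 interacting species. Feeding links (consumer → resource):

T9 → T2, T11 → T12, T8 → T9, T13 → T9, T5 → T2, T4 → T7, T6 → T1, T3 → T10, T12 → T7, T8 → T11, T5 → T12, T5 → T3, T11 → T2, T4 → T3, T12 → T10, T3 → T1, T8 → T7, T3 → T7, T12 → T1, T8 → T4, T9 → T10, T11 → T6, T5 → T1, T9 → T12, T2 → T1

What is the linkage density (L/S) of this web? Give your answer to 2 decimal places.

L/S = 1.92

There are L = 25 links among S = 13 species.
L/S = 25/13 = 1.9231 ≈ 1.92.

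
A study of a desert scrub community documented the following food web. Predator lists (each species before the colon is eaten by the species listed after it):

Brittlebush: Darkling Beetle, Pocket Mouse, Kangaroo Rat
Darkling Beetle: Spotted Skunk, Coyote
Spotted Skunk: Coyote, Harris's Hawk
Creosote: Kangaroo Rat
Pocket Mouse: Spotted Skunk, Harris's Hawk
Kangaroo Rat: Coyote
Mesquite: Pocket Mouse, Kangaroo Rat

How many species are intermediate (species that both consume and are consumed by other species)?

Intermediate species (has both prey and predators): Darkling Beetle, Pocket Mouse, Kangaroo Rat, Spotted Skunk.
Count: 4.

4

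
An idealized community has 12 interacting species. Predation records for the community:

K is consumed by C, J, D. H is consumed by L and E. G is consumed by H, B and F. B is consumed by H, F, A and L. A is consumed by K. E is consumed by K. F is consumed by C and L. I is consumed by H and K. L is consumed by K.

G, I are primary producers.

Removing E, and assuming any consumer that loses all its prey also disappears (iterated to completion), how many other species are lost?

0

Remove E.
Every predator of it retains at least one other prey: K still has I, A, L.
No consumer loses all prey, so no secondary extinctions occur.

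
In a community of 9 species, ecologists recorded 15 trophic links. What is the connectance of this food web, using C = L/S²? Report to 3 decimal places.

C = 0.185

The web has S = 9 species and L = 15 feeding links.
C = L / S² = 15 / 81 = 0.1852 ≈ 0.185.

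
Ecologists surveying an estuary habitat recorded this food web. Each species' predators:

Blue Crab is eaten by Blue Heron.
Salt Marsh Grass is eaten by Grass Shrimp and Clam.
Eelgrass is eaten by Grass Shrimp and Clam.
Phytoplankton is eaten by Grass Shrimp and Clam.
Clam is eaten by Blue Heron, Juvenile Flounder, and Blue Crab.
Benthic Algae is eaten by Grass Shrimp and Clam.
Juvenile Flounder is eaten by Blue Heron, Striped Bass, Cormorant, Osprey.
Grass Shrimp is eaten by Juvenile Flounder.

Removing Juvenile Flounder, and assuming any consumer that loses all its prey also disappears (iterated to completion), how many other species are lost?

3

Remove Juvenile Flounder.
Round 1: Cormorant (all prey gone), Osprey (all prey gone), Striped Bass (all prey gone) → extinct.
No further losses. Total secondary extinctions: 3.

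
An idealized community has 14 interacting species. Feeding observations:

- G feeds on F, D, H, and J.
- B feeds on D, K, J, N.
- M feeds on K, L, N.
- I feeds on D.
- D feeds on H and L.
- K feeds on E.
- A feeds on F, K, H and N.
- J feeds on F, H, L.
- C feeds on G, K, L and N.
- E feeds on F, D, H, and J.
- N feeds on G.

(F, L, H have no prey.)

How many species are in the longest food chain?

One longest chain: L → D → G → N → M.
It has 5 species and 4 links.

5 species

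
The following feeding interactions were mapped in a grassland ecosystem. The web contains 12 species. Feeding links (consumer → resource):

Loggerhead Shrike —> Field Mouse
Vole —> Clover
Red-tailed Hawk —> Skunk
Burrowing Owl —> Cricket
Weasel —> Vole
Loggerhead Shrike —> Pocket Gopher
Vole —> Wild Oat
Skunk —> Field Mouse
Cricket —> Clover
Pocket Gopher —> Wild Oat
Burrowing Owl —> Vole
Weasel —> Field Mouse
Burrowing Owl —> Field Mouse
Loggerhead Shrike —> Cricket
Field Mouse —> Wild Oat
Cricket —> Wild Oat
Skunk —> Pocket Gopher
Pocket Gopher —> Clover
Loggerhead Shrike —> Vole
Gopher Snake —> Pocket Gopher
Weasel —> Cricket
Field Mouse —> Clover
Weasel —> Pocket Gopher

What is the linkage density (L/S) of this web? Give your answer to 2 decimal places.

L/S = 1.92

There are L = 23 links among S = 12 species.
L/S = 23/12 = 1.9167 ≈ 1.92.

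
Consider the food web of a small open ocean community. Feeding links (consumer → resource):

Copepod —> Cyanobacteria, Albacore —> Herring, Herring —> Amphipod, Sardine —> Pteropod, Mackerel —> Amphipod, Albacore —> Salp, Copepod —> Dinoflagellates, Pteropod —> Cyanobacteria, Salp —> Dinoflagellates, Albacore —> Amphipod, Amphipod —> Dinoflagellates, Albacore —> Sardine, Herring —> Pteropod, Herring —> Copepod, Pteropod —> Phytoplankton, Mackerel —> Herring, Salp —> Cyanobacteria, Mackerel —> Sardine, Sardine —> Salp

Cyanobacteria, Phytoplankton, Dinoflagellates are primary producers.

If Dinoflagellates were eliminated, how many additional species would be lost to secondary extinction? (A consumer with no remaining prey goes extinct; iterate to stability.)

Remove Dinoflagellates.
Round 1: Amphipod (all prey gone) → extinct.
No further losses. Total secondary extinctions: 1.

1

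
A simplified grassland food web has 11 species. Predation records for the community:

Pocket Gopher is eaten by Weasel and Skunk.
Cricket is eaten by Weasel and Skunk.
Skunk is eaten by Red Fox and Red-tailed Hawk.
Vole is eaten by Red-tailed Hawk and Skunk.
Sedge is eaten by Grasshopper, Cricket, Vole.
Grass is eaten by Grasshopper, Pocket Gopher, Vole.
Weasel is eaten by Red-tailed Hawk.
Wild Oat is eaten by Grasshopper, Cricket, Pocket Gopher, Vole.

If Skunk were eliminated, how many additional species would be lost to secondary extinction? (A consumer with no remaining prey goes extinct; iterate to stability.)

Remove Skunk.
Round 1: Red Fox (all prey gone) → extinct.
No further losses. Total secondary extinctions: 1.

1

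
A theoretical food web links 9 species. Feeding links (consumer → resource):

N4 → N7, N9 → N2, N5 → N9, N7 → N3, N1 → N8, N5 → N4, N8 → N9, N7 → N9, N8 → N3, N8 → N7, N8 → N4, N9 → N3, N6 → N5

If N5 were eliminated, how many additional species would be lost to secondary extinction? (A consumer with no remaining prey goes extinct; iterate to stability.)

1

Remove N5.
Round 1: N6 (all prey gone) → extinct.
No further losses. Total secondary extinctions: 1.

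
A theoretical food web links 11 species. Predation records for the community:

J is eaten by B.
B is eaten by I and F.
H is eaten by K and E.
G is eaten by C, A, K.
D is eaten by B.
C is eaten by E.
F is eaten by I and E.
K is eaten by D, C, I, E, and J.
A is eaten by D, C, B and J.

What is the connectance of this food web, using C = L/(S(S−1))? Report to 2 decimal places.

C = 0.19

The web has S = 11 species and L = 21 feeding links.
C = L / (S(S−1)) = 21 / 110 = 0.1909 ≈ 0.19.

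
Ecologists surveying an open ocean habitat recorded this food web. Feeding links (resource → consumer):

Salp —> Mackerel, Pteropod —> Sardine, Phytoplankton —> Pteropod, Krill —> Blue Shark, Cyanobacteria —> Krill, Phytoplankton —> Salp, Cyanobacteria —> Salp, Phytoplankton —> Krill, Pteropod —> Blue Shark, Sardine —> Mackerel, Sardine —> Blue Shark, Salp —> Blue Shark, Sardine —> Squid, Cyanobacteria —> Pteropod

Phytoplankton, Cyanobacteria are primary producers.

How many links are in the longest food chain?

One longest chain: Phytoplankton → Pteropod → Sardine → Squid.
It has 4 species and 3 links.

3 links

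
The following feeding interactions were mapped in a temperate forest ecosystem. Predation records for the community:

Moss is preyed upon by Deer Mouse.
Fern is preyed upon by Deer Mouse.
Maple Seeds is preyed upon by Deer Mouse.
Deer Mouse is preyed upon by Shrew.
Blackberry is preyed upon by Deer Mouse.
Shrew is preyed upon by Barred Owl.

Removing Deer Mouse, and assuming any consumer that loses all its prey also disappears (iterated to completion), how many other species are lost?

Remove Deer Mouse.
Round 1: Shrew (all prey gone) → extinct.
Round 2: Barred Owl (all prey gone) → extinct.
No further losses. Total secondary extinctions: 2.

2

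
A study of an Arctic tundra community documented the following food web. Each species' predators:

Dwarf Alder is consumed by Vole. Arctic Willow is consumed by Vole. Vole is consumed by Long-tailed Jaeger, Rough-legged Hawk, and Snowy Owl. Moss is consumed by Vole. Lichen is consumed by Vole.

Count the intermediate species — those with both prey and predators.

1

Intermediate species (has both prey and predators): Vole.
Count: 1.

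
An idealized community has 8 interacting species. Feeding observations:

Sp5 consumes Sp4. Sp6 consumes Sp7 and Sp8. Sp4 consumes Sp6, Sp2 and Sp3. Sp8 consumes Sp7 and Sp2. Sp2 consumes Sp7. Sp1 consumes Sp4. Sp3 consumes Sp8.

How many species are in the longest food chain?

6 species

One longest chain: Sp7 → Sp2 → Sp8 → Sp6 → Sp4 → Sp5.
It has 6 species and 5 links.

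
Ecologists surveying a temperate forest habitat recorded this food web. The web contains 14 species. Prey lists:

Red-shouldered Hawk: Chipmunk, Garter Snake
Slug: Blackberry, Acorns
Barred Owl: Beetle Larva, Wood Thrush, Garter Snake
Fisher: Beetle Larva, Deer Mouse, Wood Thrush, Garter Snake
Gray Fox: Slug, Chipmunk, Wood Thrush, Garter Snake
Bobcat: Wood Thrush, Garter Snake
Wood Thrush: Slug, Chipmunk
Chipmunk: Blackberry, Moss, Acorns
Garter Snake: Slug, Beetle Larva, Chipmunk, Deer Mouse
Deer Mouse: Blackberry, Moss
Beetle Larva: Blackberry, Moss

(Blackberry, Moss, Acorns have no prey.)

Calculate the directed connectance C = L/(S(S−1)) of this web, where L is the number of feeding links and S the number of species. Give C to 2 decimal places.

C = 0.16

The web has S = 14 species and L = 30 feeding links.
C = L / (S(S−1)) = 30 / 182 = 0.1648 ≈ 0.16.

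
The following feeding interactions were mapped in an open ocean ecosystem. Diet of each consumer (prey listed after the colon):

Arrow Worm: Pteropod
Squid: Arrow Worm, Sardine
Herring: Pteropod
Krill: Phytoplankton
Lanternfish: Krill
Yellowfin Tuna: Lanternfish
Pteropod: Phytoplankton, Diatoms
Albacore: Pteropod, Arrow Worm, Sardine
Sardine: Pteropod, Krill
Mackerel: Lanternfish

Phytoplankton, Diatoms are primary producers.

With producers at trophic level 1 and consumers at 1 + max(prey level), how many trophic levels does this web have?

4

Producers (level 1): Phytoplankton, Diatoms.
Phytoplankton → Krill → Lanternfish → Mackerel gives Mackerel level 4.
No species has a prey at level 4, so no species reaches level 5.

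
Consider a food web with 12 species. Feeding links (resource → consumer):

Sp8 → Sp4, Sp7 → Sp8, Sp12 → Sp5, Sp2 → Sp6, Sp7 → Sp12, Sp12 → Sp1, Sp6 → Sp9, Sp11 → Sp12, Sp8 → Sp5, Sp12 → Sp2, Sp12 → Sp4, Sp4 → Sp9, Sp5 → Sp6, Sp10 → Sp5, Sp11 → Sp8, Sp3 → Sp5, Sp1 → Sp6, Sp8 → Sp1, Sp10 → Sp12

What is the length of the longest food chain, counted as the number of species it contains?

5 species

One longest chain: Sp7 → Sp12 → Sp1 → Sp6 → Sp9.
It has 5 species and 4 links.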